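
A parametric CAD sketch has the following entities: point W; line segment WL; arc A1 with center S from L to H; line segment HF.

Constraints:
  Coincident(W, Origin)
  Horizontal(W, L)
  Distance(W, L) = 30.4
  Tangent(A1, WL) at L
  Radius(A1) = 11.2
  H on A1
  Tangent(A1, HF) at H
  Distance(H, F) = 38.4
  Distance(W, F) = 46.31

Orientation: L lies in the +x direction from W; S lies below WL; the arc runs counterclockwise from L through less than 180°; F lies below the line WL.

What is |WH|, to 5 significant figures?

21.263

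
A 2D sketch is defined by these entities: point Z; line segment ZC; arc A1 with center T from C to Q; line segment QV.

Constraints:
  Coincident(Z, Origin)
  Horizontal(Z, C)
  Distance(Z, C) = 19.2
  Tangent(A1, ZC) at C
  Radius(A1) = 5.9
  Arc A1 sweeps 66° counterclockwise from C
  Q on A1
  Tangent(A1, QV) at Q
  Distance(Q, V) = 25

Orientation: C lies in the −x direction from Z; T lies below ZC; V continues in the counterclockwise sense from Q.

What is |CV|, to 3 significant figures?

30.6

Z is at the origin; ZC is horizontal with |ZC| = 19.2 and C on the −x side, so C = (-19.2, 0.00). The tangent condition forces TC to be normal to ZC, so T = C + (0, -5.9) = (-19.2, -5.90). On A1, C sits at bearing 90° from T; a 66° counterclockwise sweep puts Q at bearing 156°, so Q = T + 5.9·(cos 156°, sin 156°) = (-24.6, -3.50). Tangency of A1 to QV means the radius TQ is perpendicular to QV, so QV runs along (−sin 156°, cos 156°); with |QV| = 25.0, V = (-34.8, -26.3). Then |CV| = |V − C| = 30.6.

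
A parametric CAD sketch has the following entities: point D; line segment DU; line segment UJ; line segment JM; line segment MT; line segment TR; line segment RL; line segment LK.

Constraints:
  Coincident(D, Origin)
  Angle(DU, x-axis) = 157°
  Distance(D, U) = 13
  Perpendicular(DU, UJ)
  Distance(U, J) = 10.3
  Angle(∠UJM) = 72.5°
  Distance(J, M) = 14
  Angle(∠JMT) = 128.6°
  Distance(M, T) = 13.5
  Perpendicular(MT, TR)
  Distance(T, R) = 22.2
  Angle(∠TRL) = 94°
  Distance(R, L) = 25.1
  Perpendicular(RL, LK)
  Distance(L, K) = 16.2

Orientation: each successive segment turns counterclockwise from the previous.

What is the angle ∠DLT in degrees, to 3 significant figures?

7.69°

MT is perpendicular to TR, so TR runs at 136°; with |TR| = 22.2, R = (-8.60, 19.4). ∠TRL = 94.0° gives RL at -138° from the x-axis; with |RL| = 25.1, L = (-27.3, 2.64). Then cos ∠DLT = LD·LT / (|LD||LT|), giving 7.69°.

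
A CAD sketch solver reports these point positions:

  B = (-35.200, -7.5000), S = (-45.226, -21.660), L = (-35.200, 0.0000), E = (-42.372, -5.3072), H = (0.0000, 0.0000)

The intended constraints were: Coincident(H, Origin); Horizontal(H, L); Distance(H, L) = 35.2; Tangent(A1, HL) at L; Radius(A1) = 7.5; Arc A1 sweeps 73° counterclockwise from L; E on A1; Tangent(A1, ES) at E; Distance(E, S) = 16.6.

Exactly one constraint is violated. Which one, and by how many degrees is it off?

Tangent(A1, ES) at E — off by 7.10°.

H = (0.00, 0.00) ✓; H.y = 0.00, L.y = 0.00 ✓; |HL| = 35.20 ✓; ∠(BL, LH) = 90.00° ✓; |BL| = 7.500 ✓; bearing(B→E) − bearing(B→L) = 73.00° ✓; |BE| = 7.500 ✓; ∠(BE, ES) = 82.90° ✗; |ES| = 16.60 ✓.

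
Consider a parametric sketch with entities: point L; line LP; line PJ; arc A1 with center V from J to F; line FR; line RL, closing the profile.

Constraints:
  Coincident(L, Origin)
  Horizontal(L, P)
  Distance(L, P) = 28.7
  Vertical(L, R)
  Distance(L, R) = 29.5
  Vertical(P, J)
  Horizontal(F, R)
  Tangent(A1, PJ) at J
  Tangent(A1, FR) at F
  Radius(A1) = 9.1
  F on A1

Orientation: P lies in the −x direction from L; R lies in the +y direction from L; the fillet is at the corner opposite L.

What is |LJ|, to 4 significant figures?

35.21

L is at the origin; LP is horizontal with |LP| = 28.7 and P on the −x side, so P = (-28.70, 0.000). LR is vertical with |LR| = 29.5 and R on the +y side, so R = (0.000, 29.50). The virtual corner opposite L is at (-28.70, 29.50). A1 meets PJ tangentially, so VJ is at right angles to PJ and since A1 is tangent to FR there, VF ⟂ FR, with radius 9.1, so the center V sits 9.1 in from both sides at V = (-19.60, 20.40). That places the tangent points at J = (-28.70, 20.40) on PJ and F = (-19.60, 29.50) on FR. Then |LJ| = |J − L| = 35.21.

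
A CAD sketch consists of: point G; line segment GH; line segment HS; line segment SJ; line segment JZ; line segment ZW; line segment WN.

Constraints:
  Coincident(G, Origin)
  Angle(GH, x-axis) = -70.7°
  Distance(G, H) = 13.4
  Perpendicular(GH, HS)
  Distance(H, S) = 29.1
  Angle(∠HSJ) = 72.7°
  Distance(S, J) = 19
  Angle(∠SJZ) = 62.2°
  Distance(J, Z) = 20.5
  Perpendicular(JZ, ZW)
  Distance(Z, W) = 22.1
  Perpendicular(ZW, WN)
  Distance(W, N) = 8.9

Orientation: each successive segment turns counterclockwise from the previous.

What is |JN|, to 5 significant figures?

24.959

The perpendicularity gives ZW at right angles to JZ, so ZW runs at -25.600°; with |ZW| = 22.1, W = (31.638, -15.812). ZW ⟂ WN, so WN runs at 64.400°; with |WN| = 8.9, N = (35.484, -7.7858). Then |JN| = |N − J| = 24.959.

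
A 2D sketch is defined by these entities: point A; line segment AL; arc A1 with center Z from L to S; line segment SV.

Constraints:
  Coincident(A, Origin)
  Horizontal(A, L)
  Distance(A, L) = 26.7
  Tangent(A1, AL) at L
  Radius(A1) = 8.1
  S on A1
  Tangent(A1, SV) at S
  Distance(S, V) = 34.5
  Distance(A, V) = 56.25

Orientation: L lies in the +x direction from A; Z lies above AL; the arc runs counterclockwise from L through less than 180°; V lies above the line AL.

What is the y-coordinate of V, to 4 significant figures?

41.81

Checks: |ZS| = 8.100 ✓; ∠(ZS, SV) = 90.00° ✓; |SV| = 34.50 ✓; |AV| = 56.25 ✓.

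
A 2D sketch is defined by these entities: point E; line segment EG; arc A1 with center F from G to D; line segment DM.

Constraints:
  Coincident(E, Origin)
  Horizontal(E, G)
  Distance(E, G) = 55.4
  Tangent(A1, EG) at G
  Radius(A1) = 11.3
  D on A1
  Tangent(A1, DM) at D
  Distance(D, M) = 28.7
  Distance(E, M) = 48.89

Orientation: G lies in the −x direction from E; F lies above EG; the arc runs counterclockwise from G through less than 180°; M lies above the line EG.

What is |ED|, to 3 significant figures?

45.4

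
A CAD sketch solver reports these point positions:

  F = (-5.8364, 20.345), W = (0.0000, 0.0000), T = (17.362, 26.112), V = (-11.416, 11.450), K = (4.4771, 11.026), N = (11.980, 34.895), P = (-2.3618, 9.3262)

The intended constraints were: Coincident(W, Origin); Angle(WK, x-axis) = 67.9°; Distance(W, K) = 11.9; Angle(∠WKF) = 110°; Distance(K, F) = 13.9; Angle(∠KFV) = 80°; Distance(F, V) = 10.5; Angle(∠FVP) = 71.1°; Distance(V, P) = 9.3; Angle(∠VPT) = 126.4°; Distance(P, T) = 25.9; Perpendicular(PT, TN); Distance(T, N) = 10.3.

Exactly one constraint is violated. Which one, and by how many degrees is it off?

Perpendicular(PT, TN) — off by 8.90°.

W = (0.00, 0.00) ✓; WK at 67.90° ✓; |WK| = 11.90 ✓; ∠WKF = 110.0° ✓; |KF| = 13.90 ✓; ∠KFV = 80.00° ✓; |FV| = 10.50 ✓; ∠FVP = 71.10° ✓; |VP| = 9.300 ✓; ∠VPT = 126.4° ✓; |PT| = 25.90 ✓; ∠(PT, TN) = 81.10° ✗; |TN| = 10.30 ✓.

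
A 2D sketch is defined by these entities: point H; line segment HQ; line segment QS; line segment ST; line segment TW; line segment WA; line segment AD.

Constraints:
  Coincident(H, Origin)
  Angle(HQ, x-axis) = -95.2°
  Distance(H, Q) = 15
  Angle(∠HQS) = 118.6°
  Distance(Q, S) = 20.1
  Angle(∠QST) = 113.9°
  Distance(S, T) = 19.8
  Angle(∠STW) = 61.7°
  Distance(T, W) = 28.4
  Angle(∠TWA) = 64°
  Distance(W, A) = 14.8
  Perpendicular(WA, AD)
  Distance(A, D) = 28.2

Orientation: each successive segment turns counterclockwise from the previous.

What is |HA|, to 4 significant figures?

17.60

H is at the origin; HQ runs at -95.2° with length 15.0, so Q = (-1.359, -14.94). ∠HQS = 118.6° gives QS at -33.80° from the x-axis; with |QS| = 20.1, S = (15.34, -26.12). ∠QST = 113.9° gives ST at 32.30° from the x-axis; with |ST| = 19.8, T = (32.08, -15.54). ∠STW = 61.7° gives TW at 150.6° from the x-axis; with |TW| = 28.4, W = (7.337, -1.598). ∠TWA = 64.0° gives WA at -93.40° from the x-axis; with |WA| = 14.8, A = (6.459, -16.37). Then |HA| = |A − H| = 17.60.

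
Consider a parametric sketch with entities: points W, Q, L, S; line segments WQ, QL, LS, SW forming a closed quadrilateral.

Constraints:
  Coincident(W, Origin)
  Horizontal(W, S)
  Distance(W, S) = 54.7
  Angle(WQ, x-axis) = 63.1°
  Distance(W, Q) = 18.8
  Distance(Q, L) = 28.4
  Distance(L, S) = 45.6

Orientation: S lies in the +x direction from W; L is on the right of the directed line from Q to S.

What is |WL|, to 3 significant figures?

15.7

Checks: |QL| = 28.40 ✓; |LS| = 45.60 ✓.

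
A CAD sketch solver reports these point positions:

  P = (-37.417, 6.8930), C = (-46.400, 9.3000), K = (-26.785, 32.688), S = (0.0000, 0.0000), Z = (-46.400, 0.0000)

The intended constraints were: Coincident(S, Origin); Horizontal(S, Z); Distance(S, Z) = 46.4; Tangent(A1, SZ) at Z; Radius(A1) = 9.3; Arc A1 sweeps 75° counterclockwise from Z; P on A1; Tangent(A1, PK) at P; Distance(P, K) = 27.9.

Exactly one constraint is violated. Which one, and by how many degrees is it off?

Tangent(A1, PK) at P — off by 7.40°.

S = (0.00, 0.00) ✓; S.y = 0.00, Z.y = 0.00 ✓; |SZ| = 46.40 ✓; ∠(CZ, ZS) = 90.00° ✓; |CZ| = 9.300 ✓; bearing(C→P) − bearing(C→Z) = 75.00° ✓; |CP| = 9.300 ✓; ∠(CP, PK) = 97.40° ✗; |PK| = 27.90 ✓.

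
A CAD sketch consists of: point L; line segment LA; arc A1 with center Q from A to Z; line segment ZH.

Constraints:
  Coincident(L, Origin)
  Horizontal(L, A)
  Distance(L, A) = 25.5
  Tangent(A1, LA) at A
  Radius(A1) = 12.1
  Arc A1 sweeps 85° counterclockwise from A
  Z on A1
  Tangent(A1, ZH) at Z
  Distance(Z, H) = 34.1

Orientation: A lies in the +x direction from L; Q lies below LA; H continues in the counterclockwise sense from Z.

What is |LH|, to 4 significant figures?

46.22

L is at the origin; LA is horizontal with |LA| = 25.5 and A on the +x side, so A = (25.50, 0.000). A1 meets LA tangentially, so QA is at right angles to LA, so Q = A + (0, -12.1) = (25.50, -12.10). On A1, A sits at bearing 90° from Q; an 85° counterclockwise sweep puts Z at bearing 175°, so Z = Q + 12.1·(cos 175°, sin 175°) = (13.45, -11.05). A1 meets ZH tangentially, so QZ is at right angles to ZH, so ZH runs along (−sin 175°, cos 175°); with |ZH| = 34.1, H = (10.47, -45.02). Then |LH| = |H − L| = 46.22.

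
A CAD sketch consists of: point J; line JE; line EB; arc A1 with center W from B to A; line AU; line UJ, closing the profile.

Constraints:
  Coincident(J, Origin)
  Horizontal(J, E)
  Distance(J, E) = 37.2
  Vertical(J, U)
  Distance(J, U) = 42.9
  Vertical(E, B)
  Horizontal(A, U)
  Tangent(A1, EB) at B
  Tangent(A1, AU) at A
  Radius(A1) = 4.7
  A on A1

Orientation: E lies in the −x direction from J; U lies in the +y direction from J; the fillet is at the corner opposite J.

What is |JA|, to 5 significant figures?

53.821

J is at the origin; J and E share the same y with |JE| = 37.2 and E on the −x side, so E = (-37.200, 0.0000). J and U share the same x with |JU| = 42.9 and U on the +y side, so U = (0.0000, 42.900). The virtual corner opposite J is at (-37.200, 42.900). Since A1 is tangent to EB there, WB ⟂ EB and since A1 is tangent to AU there, WA ⟂ AU, with radius 4.7, so the center W sits 4.7 in from both sides at W = (-32.500, 38.200). That places the tangent points at B = (-37.200, 38.200) on EB and A = (-32.500, 42.900) on AU. Then |JA| = |A − J| = 53.821.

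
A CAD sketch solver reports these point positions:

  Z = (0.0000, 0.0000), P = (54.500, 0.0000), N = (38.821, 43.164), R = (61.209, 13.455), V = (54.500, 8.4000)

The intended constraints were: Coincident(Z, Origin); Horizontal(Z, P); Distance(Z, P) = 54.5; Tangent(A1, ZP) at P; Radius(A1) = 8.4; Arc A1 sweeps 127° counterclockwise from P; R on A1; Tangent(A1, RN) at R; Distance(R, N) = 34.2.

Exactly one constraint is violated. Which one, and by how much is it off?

Distance(R, N) = 34.2 — off by 3.00.

Z = (0.00, 0.00) ✓; Z.y = 0.00, P.y = 0.00 ✓; |ZP| = 54.50 ✓; ∠(VP, PZ) = 90.00° ✓; |VP| = 8.400 ✓; bearing(V→R) − bearing(V→P) = 127.0° ✓; |VR| = 8.400 ✓; ∠(VR, RN) = 90.00° ✓; |RN| = 37.20 ✗.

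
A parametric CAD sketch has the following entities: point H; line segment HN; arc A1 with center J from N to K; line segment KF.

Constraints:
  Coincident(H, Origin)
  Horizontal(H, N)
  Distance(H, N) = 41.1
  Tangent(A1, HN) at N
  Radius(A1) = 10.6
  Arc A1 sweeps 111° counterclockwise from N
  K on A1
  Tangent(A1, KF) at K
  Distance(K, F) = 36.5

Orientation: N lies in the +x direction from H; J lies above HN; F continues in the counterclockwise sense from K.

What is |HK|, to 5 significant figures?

52.990

H is at the origin; H and N share the same y with |HN| = 41.1 and N on the +x side, so N = (41.100, 0.0000). A1 meets HN tangentially, so JN is at right angles to HN, so J = N + (0, 10.6) = (41.100, 10.600). On A1, N sits at bearing -90° from J; a 111° counterclockwise sweep puts K at bearing 21°, so K = J + 10.6·(cos 21°, sin 21°) = (50.996, 14.399). Then |HK| = |K − H| = 52.990.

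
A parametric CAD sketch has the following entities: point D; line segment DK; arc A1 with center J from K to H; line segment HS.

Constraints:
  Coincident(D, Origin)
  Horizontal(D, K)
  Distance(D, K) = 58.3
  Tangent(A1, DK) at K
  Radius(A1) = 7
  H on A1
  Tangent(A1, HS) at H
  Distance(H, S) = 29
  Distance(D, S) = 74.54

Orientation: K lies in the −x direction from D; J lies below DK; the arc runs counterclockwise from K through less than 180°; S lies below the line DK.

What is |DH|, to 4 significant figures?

65.67

D is at the origin; DK is horizontal with |DK| = 58.3 and K on the −x side, so K = (-58.30, 0.000). The tangent condition forces JK to be normal to DK, so J = K + (0, -7) = (-58.30, -7.000). Since JH ⟂ HS (tangency), |JS| = √(7.0² + 29.0²) = 29.83 regardless of where H sits on A1. So S lies on both circle(D, 74.54) and circle(J, 29.83); the below-DK intersection is S = (-65.27, -36.01). H is the foot of the tangent from S: H = (-65.30, -7.008).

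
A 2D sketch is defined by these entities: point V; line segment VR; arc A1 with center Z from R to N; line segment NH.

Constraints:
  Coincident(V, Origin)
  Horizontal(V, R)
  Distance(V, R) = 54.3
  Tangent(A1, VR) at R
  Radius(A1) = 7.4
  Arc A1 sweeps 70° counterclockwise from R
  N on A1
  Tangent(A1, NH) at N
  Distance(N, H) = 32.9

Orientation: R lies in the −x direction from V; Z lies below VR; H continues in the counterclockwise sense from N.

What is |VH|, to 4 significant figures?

80.86

V is at the origin; V and R share the same y with |VR| = 54.3 and R on the −x side, so R = (-54.30, 0.000). Tangency of A1 to VR means the radius ZR is perpendicular to VR, so Z = R + (0, -7.4) = (-54.30, -7.400). On A1, R sits at bearing 90° from Z; a 70° counterclockwise sweep puts N at bearing 160°, so N = Z + 7.4·(cos 160°, sin 160°) = (-61.25, -4.869). A1 meets NH tangentially, so ZN is at right angles to NH, so NH runs along (−sin 160°, cos 160°); with |NH| = 32.9, H = (-72.51, -35.78). Then |VH| = |H − V| = 80.86.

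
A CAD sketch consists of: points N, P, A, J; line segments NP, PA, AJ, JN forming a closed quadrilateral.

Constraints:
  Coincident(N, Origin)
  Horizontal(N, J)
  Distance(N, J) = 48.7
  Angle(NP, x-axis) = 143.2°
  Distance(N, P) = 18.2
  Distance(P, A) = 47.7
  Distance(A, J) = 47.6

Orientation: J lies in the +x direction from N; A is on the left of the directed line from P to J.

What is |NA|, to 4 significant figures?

46.32

Checks: NP at 143.2° ✓; |PA| = 47.70 ✓; |AJ| = 47.60 ✓.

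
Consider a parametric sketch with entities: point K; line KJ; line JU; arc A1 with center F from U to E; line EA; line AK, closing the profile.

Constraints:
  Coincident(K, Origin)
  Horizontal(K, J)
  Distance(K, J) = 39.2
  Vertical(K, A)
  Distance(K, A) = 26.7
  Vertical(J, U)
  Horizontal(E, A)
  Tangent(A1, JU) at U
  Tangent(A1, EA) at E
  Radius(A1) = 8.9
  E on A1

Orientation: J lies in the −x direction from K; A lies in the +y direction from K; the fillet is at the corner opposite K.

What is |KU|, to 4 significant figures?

43.05

K is at the origin; K and J share the same y with |KJ| = 39.2 and J on the −x side, so J = (-39.20, 0.000). K and A share the same x with |KA| = 26.7 and A on the +y side, so A = (0.000, 26.70). The virtual corner opposite K is at (-39.20, 26.70). The tangent condition forces FU to be normal to JU and tangency of A1 to EA means the radius FE is perpendicular to EA, with radius 8.9, so the center F sits 8.9 in from both sides at F = (-30.30, 17.80). That places the tangent points at U = (-39.20, 17.80) on JU and E = (-30.30, 26.70) on EA. Then |KU| = |U − K| = 43.05.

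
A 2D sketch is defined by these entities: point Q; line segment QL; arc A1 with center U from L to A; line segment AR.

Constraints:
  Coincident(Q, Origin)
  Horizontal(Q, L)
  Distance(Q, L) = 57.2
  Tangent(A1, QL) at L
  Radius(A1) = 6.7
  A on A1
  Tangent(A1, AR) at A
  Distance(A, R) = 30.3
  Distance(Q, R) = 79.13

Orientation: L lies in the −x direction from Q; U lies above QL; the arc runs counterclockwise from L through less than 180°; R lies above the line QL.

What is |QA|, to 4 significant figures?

53.17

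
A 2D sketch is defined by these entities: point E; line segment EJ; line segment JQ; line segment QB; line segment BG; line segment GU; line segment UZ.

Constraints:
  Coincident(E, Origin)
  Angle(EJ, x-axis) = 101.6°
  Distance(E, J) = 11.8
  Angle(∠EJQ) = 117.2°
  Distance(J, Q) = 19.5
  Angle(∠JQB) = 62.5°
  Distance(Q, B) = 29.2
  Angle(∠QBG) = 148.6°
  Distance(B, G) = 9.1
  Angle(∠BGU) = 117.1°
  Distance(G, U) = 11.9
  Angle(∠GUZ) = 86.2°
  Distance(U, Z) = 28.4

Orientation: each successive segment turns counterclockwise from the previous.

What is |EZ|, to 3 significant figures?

13.7

E is at the origin; EJ runs at 101.6° with length 11.8, so J = (-2.37, 11.6). ∠EJQ = 117.2° gives JQ at 164° from the x-axis; with |JQ| = 19.5, Q = (-21.2, 16.8). ∠JQB = 62.5° gives QB at -78.1° from the x-axis; with |QB| = 29.2, B = (-15.1, -11.8). ∠QBG = 148.6° gives BG at -46.7° from the x-axis; with |BG| = 9.1, G = (-8.89, -18.4). ∠BGU = 117.1° gives GU at 16.2° from the x-axis; with |GU| = 11.9, U = (2.54, -15.1). ∠GUZ = 86.2° gives UZ at 110° from the x-axis; with |UZ| = 28.4, Z = (-7.18, 11.6). Then |EZ| = |Z − E| = 13.7.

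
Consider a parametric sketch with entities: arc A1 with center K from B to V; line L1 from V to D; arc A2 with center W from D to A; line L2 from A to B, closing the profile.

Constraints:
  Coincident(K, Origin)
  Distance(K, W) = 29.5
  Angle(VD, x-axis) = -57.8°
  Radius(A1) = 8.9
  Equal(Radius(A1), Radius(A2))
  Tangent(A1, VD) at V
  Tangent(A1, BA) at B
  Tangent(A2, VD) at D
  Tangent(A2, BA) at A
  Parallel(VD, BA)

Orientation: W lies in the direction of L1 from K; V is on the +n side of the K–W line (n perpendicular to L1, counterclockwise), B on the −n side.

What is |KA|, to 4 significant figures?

30.81

The slot axis is L1's direction at -57.8°, so u = (cos -57.8°, sin -57.8°) = (0.5329, -0.8462) and n = (−sin -57.8°, cos -57.8°) = (0.8462, 0.5329). K is at the origin and W lies 29.5 along u from K, so W = 29.5·u = (15.72, -24.96). Tangency of A1 to both parallel lines with radius 8.9 puts V and B at K ± 8.9·n: V = (7.531, 4.743), B = (-7.531, -4.743). Equal radii place D and A the same way about W: D = W + 8.9·n = (23.25, -20.22), A = W − 8.9·n = (8.189, -29.71). Then |KA| = |A − K| = 30.81.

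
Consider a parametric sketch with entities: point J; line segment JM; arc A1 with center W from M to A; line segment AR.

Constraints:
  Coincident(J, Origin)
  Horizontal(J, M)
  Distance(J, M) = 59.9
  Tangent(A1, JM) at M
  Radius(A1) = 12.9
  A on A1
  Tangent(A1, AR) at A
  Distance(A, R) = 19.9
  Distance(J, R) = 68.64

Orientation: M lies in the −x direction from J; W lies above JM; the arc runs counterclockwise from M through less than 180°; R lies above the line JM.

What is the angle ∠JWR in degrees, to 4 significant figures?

97.80°

Checks: ∠(WM, MJ) = 90.00° ✓; |WM| = 12.90 ✓; |WA| = 12.90 ✓; ∠(WA, AR) = 90.00° ✓; |AR| = 19.90 ✓; |JR| = 68.64 ✓.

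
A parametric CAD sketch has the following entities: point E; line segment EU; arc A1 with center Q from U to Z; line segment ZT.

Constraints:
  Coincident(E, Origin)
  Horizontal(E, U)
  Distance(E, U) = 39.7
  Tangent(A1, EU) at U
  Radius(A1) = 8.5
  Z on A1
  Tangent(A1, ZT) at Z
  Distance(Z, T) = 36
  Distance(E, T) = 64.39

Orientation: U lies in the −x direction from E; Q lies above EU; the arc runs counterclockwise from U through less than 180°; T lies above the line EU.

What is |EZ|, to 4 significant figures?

34.03

Checks: ∠(QU, UE) = 90.00° ✓; |QZ| = 8.500 ✓; ∠(QZ, ZT) = 90.00° ✓; |ZT| = 36.00 ✓; |ET| = 64.39 ✓.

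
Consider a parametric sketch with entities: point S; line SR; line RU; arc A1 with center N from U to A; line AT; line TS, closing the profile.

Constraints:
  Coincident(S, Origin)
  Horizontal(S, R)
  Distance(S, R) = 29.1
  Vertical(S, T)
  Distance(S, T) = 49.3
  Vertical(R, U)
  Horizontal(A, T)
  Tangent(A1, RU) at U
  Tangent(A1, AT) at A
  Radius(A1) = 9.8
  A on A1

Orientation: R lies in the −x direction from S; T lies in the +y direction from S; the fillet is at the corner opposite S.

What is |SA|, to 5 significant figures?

52.943

S is at the origin; SR is horizontal with |SR| = 29.1 and R on the −x side, so R = (-29.100, 0.0000). S and T share the same x with |ST| = 49.3 and T on the +y side, so T = (0.0000, 49.300). The virtual corner opposite S is at (-29.100, 49.300). Since A1 is tangent to RU there, NU ⟂ RU and tangency of A1 to AT means the radius NA is perpendicular to AT, with radius 9.8, so the center N sits 9.8 in from both sides at N = (-19.300, 39.500). That places the tangent points at U = (-29.100, 39.500) on RU and A = (-19.300, 49.300) on AT. Then |SA| = |A − S| = 52.943.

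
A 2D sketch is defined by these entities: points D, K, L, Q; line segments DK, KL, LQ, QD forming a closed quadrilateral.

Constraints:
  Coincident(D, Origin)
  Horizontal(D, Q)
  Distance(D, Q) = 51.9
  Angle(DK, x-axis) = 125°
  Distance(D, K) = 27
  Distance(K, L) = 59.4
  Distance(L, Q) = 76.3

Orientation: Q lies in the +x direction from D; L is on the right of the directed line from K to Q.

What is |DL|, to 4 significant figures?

40.06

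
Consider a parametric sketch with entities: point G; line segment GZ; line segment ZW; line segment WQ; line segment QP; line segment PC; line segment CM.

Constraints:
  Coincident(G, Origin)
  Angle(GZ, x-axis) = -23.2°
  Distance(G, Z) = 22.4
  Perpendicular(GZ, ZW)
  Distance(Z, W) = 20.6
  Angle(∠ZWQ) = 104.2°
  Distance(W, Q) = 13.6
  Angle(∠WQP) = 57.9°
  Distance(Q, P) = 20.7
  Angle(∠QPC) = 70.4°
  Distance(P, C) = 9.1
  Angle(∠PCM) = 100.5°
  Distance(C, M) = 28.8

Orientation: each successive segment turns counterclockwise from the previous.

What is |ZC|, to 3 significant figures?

9.79

G is at the origin; GZ runs at -23.2° with length 22.4, so Z = (20.6, -8.82). GZ is perpendicular to ZW, so ZW runs at 66.8°; with |ZW| = 20.6, W = (28.7, 10.1). ∠ZWQ = 104.2° gives WQ at 143° from the x-axis; with |WQ| = 13.6, Q = (17.9, 18.4). ∠WQP = 57.9° gives QP at -95.3° from the x-axis; with |QP| = 20.7, P = (16.0, -2.24). ∠QPC = 70.4° gives PC at 14.3° from the x-axis; with |PC| = 9.1, C = (24.8, 0.00639). Then |ZC| = |C − Z| = 9.79.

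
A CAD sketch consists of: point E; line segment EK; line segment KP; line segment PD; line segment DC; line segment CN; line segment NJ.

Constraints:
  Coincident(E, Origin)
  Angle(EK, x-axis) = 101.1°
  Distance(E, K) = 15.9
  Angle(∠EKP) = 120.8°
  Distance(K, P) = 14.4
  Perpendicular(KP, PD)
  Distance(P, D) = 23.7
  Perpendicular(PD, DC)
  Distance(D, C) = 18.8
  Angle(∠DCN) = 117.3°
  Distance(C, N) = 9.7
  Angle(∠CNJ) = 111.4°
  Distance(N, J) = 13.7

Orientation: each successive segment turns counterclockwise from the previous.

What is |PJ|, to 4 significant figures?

14.99

E is at the origin; EK runs at 101.1° with length 15.9, so K = (-3.061, 15.60). ∠EKP = 120.8° gives KP at 160.3° from the x-axis; with |KP| = 14.4, P = (-16.62, 20.46). KP ⟂ PD, so PD runs at -109.7°; with |PD| = 23.7, D = (-24.61, -1.856). PD ⟂ DC, so DC runs at -19.70°; with |DC| = 18.8, C = (-6.908, -8.194). ∠DCN = 117.3° gives CN at 43.00° from the x-axis; with |CN| = 9.7, N = (0.1863, -1.578). ∠CNJ = 111.4° gives NJ at 111.6° from the x-axis; with |NJ| = 13.7, J = (-4.857, 11.16). Then |PJ| = |J − P| = 14.99.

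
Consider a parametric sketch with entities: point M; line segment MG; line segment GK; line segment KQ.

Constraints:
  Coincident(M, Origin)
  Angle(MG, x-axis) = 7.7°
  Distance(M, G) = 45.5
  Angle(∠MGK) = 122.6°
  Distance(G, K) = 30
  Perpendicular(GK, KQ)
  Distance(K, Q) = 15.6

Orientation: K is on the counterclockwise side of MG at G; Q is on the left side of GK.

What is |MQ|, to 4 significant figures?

59.06

M is at the origin; MG runs at 7.7° with length 45.5, so G = 45.5·(cos 7.7°, sin 7.7°) = (45.09, 6.096). ∠MGK = 122.6°, so GK runs at 7.7° + (180° − 122.6°) = 65.10° from the x-axis; with |GK| = 30.0, K = G + 30.0·(cos 65.10°, sin 65.10°) = (57.72, 33.31). GK is perpendicular to KQ; with |KQ| = 15.6 on the left of GK, Q = K + 15.6·(-0.9070, 0.4210) = (43.57, 39.88). Then |MQ| = |Q − M| = 59.06.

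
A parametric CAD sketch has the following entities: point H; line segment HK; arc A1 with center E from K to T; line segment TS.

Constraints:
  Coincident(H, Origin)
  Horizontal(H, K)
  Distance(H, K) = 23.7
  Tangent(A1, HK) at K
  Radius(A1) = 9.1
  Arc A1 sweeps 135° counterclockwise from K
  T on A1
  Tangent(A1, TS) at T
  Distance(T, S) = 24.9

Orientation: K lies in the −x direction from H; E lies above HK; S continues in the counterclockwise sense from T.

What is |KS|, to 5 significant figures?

34.974

H is at the origin; H and K share the same y with |HK| = 23.7 and K on the −x side, so K = (-23.700, 0.0000). The tangent condition forces EK to be normal to HK, so E = K + (0, 9.1) = (-23.700, 9.1000). On A1, K sits at bearing -90° from E; a 135° counterclockwise sweep puts T at bearing 45°, so T = E + 9.1·(cos 45°, sin 45°) = (-17.265, 15.535). A1 meets TS tangentially, so ET is at right angles to TS, so TS runs along (−sin 45°, cos 45°); with |TS| = 24.9, S = (-34.872, 33.142). Then |KS| = |S − K| = 34.974.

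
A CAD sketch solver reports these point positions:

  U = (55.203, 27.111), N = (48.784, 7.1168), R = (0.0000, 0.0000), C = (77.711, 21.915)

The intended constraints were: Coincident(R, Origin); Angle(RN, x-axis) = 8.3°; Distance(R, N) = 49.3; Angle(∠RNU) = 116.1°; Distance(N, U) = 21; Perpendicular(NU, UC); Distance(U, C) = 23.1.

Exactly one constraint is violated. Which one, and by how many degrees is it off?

Perpendicular(NU, UC) — off by 4.80°.

R = (0.00, 0.00) ✓; RN at 8.300° ✓; |RN| = 49.30 ✓; ∠RNU = 116.1° ✓; |NU| = 21.00 ✓; ∠(NU, UC) = 85.20° ✗; |UC| = 23.10 ✓.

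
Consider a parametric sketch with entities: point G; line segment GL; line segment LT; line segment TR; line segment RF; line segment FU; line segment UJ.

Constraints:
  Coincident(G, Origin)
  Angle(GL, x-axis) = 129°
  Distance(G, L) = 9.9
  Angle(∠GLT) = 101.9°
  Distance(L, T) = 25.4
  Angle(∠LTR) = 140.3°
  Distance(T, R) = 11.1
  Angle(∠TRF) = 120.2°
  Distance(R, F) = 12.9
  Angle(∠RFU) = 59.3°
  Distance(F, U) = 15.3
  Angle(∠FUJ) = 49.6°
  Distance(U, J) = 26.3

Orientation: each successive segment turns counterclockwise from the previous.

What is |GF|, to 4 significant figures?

35.33

G is at the origin; GL runs at 129.0° with length 9.9, so L = (-6.230, 7.694). ∠GLT = 101.9° gives LT at -152.9° from the x-axis; with |LT| = 25.4, T = (-28.84, -3.877). ∠LTR = 140.3° gives TR at -113.2° from the x-axis; with |TR| = 11.1, R = (-33.21, -14.08). ∠TRF = 120.2° gives RF at -53.40° from the x-axis; with |RF| = 12.9, F = (-25.52, -24.44). Then |GF| = |F − G| = 35.33.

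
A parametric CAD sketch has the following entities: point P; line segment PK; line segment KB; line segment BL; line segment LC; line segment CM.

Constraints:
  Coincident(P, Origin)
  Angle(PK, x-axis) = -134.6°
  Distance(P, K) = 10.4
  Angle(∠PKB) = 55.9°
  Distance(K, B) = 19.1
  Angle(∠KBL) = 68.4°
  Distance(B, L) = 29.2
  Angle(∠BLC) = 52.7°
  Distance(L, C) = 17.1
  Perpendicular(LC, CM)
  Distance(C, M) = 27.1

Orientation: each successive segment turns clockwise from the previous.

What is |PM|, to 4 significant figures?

19.68

P is at the origin; PK runs at -134.6° with length 10.4, so K = (-7.302, -7.405). ∠PKB = 55.9° gives KB at 101.3° from the x-axis; with |KB| = 19.1, B = (-11.04, 11.32). ∠KBL = 68.4° gives BL at -10.30° from the x-axis; with |BL| = 29.2, L = (17.68, 6.104). ∠BLC = 52.7° gives LC at -137.6° from the x-axis; with |LC| = 17.1, C = (5.057, -5.427). LC is perpendicular to CM, so CM runs at 132.4°; with |CM| = 27.1, M = (-13.22, 14.59). Then |PM| = |M − P| = 19.68.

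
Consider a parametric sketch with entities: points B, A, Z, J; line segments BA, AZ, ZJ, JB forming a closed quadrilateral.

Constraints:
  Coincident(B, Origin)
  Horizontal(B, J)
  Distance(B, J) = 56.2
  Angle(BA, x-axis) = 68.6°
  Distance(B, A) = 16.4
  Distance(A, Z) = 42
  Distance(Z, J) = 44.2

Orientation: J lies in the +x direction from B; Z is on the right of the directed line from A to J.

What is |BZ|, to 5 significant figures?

31.284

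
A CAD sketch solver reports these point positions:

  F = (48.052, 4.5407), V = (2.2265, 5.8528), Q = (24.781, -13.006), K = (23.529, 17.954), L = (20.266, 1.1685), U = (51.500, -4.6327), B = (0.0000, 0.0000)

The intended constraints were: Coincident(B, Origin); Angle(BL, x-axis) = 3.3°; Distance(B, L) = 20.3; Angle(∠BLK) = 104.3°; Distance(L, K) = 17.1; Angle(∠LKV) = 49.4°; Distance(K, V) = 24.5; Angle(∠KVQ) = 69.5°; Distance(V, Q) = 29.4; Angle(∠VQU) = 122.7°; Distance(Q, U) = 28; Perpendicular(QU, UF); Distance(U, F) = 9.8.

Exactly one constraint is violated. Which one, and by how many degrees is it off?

Perpendicular(QU, UF) — off by 3.20°.

B = (0.00, 0.00) ✓; BL at 3.300° ✓; |BL| = 20.30 ✓; ∠BLK = 104.3° ✓; |LK| = 17.10 ✓; ∠LKV = 49.40° ✓; |KV| = 24.50 ✓; ∠KVQ = 69.50° ✓; |VQ| = 29.40 ✓; ∠VQU = 122.7° ✓; |QU| = 28.00 ✓; ∠(QU, UF) = 93.20° ✗; |UF| = 9.800 ✓.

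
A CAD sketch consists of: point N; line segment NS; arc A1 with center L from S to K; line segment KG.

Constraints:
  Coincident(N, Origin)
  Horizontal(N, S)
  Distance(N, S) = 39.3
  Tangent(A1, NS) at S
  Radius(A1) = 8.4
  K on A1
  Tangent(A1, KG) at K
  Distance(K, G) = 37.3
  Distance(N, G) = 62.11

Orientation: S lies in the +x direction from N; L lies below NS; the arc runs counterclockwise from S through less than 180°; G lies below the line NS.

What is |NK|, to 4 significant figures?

32.96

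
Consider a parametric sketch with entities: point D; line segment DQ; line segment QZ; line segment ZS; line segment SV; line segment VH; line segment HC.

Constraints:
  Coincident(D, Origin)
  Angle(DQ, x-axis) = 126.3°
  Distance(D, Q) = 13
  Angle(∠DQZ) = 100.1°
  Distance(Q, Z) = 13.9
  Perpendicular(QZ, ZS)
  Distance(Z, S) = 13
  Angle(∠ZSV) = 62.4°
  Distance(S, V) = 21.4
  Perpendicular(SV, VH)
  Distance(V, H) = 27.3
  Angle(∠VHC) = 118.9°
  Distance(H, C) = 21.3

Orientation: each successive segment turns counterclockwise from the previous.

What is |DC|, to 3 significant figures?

46.4

D is at the origin; DQ runs at 126.3° with length 13.0, so Q = (-7.70, 10.5). ∠DQZ = 100.1° gives QZ at -154° from the x-axis; with |QZ| = 13.9, Z = (-20.2, 4.34). The perpendicularity gives ZS at right angles to QZ, so ZS runs at -63.8°; with |ZS| = 13.0, S = (-14.4, -7.32). ∠ZSV = 62.4° gives SV at 53.8° from the x-axis; with |SV| = 21.4, V = (-1.79, 9.94). SV ⟂ VH, so VH runs at 144°; with |VH| = 27.3, H = (-23.8, 26.1). ∠VHC = 118.9° gives HC at -155° from the x-axis; with |HC| = 21.3, C = (-43.1, 17.1). Then |DC| = |C − D| = 46.4.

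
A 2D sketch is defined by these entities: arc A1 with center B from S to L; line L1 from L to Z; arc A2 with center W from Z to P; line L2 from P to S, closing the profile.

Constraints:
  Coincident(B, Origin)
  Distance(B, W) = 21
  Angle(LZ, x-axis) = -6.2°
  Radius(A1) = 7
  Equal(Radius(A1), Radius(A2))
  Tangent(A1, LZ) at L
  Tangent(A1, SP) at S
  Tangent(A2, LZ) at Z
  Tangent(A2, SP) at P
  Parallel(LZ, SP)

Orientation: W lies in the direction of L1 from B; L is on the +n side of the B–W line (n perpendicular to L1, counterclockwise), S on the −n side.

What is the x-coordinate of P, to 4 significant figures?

20.12

The slot axis is L1's direction at -6.2°, so u = (cos -6.2°, sin -6.2°) = (0.9942, -0.1080) and n = (−sin -6.2°, cos -6.2°) = (0.1080, 0.9942). B is at the origin and W lies 21.0 along u from B, so W = 21.0·u = (20.88, -2.268). Tangency of A1 to both parallel lines with radius 7.0 puts L and S at B ± 7.0·n: L = (0.7560, 6.959), S = (-0.7560, -6.959). Equal radii place Z and P the same way about W: Z = W + 7.0·n = (21.63, 4.691), P = W − 7.0·n = (20.12, -9.227). So P.x = 20.12.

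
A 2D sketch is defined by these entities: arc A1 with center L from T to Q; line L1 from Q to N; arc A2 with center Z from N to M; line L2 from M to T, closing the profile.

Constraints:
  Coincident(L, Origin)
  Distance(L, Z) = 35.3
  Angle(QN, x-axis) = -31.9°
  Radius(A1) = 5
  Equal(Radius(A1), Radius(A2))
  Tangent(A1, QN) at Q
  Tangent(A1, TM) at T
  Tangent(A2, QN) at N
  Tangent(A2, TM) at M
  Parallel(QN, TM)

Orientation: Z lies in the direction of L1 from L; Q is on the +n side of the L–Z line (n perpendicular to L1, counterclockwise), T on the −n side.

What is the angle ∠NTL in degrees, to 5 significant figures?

74.183°

The slot axis is L1's direction at -31.9°, so u = (cos -31.9°, sin -31.9°) = (0.84897, -0.52844) and n = (−sin -31.9°, cos -31.9°) = (0.52844, 0.84897). L is at the origin and Z lies 35.3 along u from L, so Z = 35.3·u = (29.969, -18.654). Tangency of A1 to both parallel lines with radius 5.0 puts Q and T at L ± 5.0·n: Q = (2.6422, 4.2449), T = (-2.6422, -4.2449). Equal radii place N and M the same way about Z: N = Z + 5.0·n = (32.611, -14.409), M = Z − 5.0·n = (27.327, -22.899). Then cos ∠NTL = TN·TL / (|TN||TL|), giving 74.183°.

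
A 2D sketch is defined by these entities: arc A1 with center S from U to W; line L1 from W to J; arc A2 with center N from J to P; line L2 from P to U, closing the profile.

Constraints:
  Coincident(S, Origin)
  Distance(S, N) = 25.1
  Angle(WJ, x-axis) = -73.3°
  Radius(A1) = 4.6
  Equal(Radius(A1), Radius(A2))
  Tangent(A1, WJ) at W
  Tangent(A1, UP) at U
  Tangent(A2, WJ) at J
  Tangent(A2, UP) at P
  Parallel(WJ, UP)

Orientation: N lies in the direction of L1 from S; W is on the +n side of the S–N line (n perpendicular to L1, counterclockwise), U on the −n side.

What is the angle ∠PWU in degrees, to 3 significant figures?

69.9°

Tangency of A1 to both parallel lines with radius 4.6 puts W and U at S ± 4.6·n: W = (4.41, 1.32), U = (-4.41, -1.32). Equal radii place J and P the same way about N: J = N + 4.6·n = (11.6, -22.7), P = N − 4.6·n = (2.81, -25.4). Then cos ∠PWU = WP·WU / (|WP||WU|), giving 69.9°.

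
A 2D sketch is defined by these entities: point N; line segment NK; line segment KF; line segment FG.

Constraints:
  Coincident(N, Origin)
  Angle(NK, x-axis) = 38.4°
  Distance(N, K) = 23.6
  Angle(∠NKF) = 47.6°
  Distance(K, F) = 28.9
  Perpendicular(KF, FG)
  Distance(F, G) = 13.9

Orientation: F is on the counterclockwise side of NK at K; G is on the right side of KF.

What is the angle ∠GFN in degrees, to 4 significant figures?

143.3°

N is at the origin; NK runs at 38.4° with length 23.6, so K = 23.6·(cos 38.4°, sin 38.4°) = (18.50, 14.66). ∠NKF = 47.6°, so KF runs at 38.4° + (180° − 47.6°) = 170.8° from the x-axis; with |KF| = 28.9, F = K + 28.9·(cos 170.8°, sin 170.8°) = (-10.03, 19.28). KF ⟂ FG; with |FG| = 13.9 on the right of KF, G = F + 13.9·(0.1599, 0.9871) = (-7.811, 33.00). Then cos ∠GFN = FG·FN / (|FG||FN|), giving 143.3°.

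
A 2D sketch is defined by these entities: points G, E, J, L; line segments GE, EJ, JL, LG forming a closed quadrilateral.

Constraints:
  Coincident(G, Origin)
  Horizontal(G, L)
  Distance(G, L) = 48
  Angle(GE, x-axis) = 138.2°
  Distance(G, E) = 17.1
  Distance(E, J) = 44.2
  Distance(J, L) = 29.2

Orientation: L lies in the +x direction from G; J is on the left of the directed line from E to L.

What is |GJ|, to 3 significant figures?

37.7

G is at the origin; G and L share the same y with |GL| = 48.0 and L in +x, so L = (48.0, 0). GE runs at 138.2° with |GE| = 17.1, so E = (-12.7, 11.4). J is determined by |EJ| = 44.2 and |JL| = 29.2 together: it lies at the intersection of circle(E, 44.2) and circle(L, 29.2). With |EL| = 61.8, the foot of the radical line on EL is 39.8 from E and the perpendicular offset is √(44.2² − 39.8²) = 19.2. Taking the left-of-EL solution: J = (29.9, 22.9).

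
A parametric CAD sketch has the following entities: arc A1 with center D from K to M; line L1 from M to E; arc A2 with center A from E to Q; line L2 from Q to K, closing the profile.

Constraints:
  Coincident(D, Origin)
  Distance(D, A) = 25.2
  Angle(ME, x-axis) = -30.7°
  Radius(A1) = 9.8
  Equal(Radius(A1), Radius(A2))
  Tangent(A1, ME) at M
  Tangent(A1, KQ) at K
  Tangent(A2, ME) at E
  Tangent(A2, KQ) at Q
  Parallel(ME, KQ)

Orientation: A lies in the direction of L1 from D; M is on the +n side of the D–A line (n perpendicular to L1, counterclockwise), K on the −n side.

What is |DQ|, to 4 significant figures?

27.04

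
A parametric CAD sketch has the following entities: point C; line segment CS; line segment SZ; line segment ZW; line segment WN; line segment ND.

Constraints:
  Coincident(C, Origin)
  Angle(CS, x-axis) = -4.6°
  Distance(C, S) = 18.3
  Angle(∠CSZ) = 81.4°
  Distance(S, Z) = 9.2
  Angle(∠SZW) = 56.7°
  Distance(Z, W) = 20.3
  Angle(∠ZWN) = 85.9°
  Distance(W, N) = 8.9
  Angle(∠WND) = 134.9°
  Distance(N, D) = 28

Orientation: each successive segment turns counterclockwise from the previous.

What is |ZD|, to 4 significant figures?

27.22

C is at the origin; CS runs at -4.6° with length 18.3, so S = (18.24, -1.468). ∠CSZ = 81.4° gives SZ at 94.00° from the x-axis; with |SZ| = 9.2, Z = (17.60, 7.710). ∠SZW = 56.7° gives ZW at -142.7° from the x-axis; with |ZW| = 20.3, W = (1.451, -4.592). ∠ZWN = 85.9° gives WN at -48.60° from the x-axis; with |WN| = 8.9, N = (7.337, -11.27). ∠WND = 134.9° gives ND at -3.500° from the x-axis; with |ND| = 28.0, D = (35.28, -12.98). Then |ZD| = |D − Z| = 27.22.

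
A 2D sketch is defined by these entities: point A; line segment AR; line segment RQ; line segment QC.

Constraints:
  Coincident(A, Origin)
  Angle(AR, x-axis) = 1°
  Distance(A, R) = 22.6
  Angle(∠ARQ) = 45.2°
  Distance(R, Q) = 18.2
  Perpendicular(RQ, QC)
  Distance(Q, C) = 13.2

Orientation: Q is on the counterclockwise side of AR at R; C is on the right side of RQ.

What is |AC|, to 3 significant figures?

29.3

A is at the origin; AR runs at 1.0° with length 22.6, so R = 22.6·(cos 1.0°, sin 1.0°) = (22.6, 0.394). ∠ARQ = 45.2°, so RQ runs at 1.0° + (180° − 45.2°) = 136° from the x-axis; with |RQ| = 18.2, Q = R + 18.2·(cos 136°, sin 136°) = (9.55, 13.1). The perpendicularity gives QC at right angles to RQ; with |QC| = 13.2 on the right of RQ, C = Q + 13.2·(0.697, 0.717) = (18.8, 22.5). Then |AC| = |C − A| = 29.3.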